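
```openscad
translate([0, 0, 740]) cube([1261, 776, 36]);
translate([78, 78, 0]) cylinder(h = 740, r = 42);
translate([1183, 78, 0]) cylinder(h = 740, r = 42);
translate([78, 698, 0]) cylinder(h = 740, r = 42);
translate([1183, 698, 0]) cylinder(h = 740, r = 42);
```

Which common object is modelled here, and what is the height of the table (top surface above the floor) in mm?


A table. The table height is 776 mm.

A 1261×776×36 slab sits at z = 740 on four Ø84 mm round legs — a table. The top surface is at 740 + 36 = 776 mm.


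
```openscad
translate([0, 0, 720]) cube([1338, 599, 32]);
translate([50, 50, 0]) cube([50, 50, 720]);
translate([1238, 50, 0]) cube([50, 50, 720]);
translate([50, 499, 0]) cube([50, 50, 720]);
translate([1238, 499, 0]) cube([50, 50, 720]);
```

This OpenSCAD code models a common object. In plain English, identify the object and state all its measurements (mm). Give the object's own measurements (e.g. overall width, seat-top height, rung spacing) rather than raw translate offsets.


A rectangular dining table. The top is 1338×599×32 mm with its upper surface at z = 752 mm. It stands on four 50×50 mm square legs, each inset 50 mm from the nearest pair of top edges, running from the floor to the underside of the top.


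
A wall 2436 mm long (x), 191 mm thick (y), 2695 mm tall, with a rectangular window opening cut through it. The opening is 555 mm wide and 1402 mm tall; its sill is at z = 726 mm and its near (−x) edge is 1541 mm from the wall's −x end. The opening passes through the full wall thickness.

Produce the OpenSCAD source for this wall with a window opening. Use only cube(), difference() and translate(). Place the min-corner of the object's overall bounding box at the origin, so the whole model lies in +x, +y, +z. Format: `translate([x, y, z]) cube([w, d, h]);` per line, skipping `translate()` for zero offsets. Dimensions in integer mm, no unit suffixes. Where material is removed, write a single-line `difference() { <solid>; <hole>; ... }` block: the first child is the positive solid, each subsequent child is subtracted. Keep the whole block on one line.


difference() { cube([2436, 191, 2695]); translate([1541, 0, 726]) cube([555, 191, 1402]); }


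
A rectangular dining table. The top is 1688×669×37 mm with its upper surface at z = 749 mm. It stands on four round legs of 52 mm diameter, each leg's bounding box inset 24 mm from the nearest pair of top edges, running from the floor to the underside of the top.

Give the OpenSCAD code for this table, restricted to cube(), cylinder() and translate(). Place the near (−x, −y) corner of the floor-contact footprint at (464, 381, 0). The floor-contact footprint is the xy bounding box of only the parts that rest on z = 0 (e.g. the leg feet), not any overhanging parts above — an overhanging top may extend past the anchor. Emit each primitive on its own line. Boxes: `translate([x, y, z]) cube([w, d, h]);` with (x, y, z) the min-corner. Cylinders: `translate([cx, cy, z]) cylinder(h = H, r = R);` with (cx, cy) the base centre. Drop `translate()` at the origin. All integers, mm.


// leg_h = 749 - 37 = 712
translate([440, 357, 712]) cube([1688, 669, 37]);
translate([490, 407, 0]) cylinder(h = 712, r = 26);
translate([2078, 407, 0]) cylinder(h = 712, r = 26);
translate([490, 976, 0]) cylinder(h = 712, r = 26);
translate([2078, 976, 0]) cylinder(h = 712, r = 26);


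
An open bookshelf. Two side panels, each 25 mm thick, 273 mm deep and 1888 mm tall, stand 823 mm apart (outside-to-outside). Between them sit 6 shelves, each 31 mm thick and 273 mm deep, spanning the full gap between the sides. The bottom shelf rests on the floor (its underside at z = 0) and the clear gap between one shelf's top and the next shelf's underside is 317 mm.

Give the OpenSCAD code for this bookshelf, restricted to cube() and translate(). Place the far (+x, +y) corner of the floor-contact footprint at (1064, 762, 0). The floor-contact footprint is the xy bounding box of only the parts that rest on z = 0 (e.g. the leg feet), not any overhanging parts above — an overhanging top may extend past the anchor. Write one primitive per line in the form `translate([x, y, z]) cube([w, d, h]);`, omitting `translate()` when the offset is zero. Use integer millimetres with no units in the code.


translate([241, 489, 0]) cube([25, 273, 1888]);
translate([1039, 489, 0]) cube([25, 273, 1888]);
translate([266, 489, 0]) cube([773, 273, 31]);
translate([266, 489, 348]) cube([773, 273, 31]);
translate([266, 489, 696]) cube([773, 273, 31]);
translate([266, 489, 1044]) cube([773, 273, 31]);
translate([266, 489, 1392]) cube([773, 273, 31]);
translate([266, 489, 1740]) cube([773, 273, 31]);


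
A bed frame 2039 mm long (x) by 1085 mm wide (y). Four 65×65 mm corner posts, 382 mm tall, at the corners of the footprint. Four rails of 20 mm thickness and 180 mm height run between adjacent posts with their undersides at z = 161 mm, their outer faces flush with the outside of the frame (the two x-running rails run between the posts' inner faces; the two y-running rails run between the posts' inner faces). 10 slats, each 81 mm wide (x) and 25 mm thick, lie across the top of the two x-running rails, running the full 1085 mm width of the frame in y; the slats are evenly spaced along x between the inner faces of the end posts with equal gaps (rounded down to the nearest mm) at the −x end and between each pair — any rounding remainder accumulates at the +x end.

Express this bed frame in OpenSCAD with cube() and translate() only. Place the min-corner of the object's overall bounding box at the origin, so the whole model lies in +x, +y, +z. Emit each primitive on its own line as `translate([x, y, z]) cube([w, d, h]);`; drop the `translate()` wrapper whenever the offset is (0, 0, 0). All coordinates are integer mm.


// slat z = rail_z + rail_h = 161 + 180 = 341
// slat gap = ⌊(1909 − 10·81) / 11⌋ = 99
cube([65, 65, 382]);
translate([0, 1020, 0]) cube([65, 65, 382]);
translate([1974, 0, 0]) cube([65, 65, 382]);
translate([1974, 1020, 0]) cube([65, 65, 382]);
translate([65, 0, 161]) cube([1909, 20, 180]);
translate([65, 1065, 161]) cube([1909, 20, 180]);
translate([0, 65, 161]) cube([20, 955, 180]);
translate([2019, 65, 161]) cube([20, 955, 180]);
translate([164, 0, 341]) cube([81, 1085, 25]);
translate([344, 0, 341]) cube([81, 1085, 25]);
translate([524, 0, 341]) cube([81, 1085, 25]);
translate([704, 0, 341]) cube([81, 1085, 25]);
translate([884, 0, 341]) cube([81, 1085, 25]);
translate([1064, 0, 341]) cube([81, 1085, 25]);
translate([1244, 0, 341]) cube([81, 1085, 25]);
translate([1424, 0, 341]) cube([81, 1085, 25]);
translate([1604, 0, 341]) cube([81, 1085, 25]);
translate([1784, 0, 341]) cube([81, 1085, 25]);


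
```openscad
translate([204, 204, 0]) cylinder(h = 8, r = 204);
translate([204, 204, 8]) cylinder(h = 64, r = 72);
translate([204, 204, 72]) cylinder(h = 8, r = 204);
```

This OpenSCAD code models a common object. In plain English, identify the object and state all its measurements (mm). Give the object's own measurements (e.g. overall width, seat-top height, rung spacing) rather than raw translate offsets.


A spool: two coaxial disc flanges of radius 204 mm and thickness 8 mm, joined by a core cylinder of radius 72 mm and height 64 mm. The lower flange rests on z = 0 and the three cylinders share a vertical axis.


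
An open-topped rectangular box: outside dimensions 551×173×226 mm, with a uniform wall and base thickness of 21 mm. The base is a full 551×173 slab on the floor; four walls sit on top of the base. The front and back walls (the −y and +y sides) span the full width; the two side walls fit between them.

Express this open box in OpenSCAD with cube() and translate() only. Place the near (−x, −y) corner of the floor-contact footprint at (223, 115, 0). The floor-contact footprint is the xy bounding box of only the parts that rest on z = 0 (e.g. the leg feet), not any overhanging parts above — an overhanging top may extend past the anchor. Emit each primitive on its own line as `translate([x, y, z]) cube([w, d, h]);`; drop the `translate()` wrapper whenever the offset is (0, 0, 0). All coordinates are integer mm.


translate([223, 115, 0]) cube([551, 173, 21]);
translate([223, 115, 21]) cube([551, 21, 205]);
translate([223, 267, 21]) cube([551, 21, 205]);
translate([223, 136, 21]) cube([21, 131, 205]);
translate([753, 136, 21]) cube([21, 131, 205]);


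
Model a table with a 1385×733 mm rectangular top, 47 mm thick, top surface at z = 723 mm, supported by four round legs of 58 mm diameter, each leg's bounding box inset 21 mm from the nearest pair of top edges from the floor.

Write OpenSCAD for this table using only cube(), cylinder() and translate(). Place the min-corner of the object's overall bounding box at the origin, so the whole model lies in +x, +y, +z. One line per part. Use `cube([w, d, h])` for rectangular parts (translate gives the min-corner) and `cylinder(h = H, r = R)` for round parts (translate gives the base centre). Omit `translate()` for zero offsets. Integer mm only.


translate([0, 0, 676]) cube([1385, 733, 47]);
translate([50, 50, 0]) cylinder(h = 676, r = 29);
translate([1335, 50, 0]) cylinder(h = 676, r = 29);
translate([50, 683, 0]) cylinder(h = 676, r = 29);
translate([1335, 683, 0]) cylinder(h = 676, r = 29);


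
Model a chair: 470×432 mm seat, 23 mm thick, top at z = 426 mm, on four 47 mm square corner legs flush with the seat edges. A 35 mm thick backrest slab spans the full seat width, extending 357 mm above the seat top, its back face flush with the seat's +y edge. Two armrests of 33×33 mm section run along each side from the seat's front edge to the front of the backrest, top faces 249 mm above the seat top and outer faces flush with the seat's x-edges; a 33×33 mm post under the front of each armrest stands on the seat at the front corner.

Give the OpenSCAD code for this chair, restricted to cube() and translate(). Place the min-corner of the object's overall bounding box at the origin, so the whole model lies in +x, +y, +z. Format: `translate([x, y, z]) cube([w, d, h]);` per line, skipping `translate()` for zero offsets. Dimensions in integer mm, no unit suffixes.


translate([0, 0, 403]) cube([470, 432, 23]);
cube([47, 47, 403]);
translate([423, 0, 0]) cube([47, 47, 403]);
translate([0, 385, 0]) cube([47, 47, 403]);
translate([423, 385, 0]) cube([47, 47, 403]);
translate([0, 397, 426]) cube([470, 35, 357]);
translate([0, 0, 642]) cube([33, 397, 33]);
translate([437, 0, 642]) cube([33, 397, 33]);
translate([0, 0, 426]) cube([33, 33, 216]);
translate([437, 0, 426]) cube([33, 33, 216]);


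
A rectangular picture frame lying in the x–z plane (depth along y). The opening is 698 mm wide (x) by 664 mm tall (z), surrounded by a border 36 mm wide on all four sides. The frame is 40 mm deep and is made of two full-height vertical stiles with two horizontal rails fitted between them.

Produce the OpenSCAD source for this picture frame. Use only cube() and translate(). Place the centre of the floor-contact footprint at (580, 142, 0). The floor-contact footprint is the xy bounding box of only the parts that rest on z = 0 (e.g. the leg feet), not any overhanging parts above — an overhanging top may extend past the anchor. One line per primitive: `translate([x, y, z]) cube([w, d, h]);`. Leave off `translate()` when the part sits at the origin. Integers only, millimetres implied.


translate([195, 122, 0]) cube([36, 40, 736]);
translate([929, 122, 0]) cube([36, 40, 736]);
translate([231, 122, 0]) cube([698, 40, 36]);
translate([231, 122, 700]) cube([698, 40, 36]);


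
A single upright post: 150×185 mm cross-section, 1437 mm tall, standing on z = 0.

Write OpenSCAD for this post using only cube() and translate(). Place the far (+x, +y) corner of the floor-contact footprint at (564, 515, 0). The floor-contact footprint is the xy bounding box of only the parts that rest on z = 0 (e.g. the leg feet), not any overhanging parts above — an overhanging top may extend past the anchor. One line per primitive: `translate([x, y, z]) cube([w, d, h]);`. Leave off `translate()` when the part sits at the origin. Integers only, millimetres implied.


translate([414, 330, 0]) cube([150, 185, 1437]);


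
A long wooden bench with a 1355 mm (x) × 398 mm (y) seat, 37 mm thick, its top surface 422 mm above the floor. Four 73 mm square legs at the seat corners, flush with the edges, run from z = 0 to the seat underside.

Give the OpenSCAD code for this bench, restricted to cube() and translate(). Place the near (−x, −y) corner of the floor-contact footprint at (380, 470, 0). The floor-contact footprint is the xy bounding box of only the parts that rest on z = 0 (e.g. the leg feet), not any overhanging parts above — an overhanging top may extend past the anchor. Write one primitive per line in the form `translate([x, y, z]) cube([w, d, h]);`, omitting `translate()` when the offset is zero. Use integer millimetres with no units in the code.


translate([380, 470, 385]) cube([1355, 398, 37]);
translate([380, 470, 0]) cube([73, 73, 385]);
translate([380, 795, 0]) cube([73, 73, 385]);
translate([1662, 470, 0]) cube([73, 73, 385]);
translate([1662, 795, 0]) cube([73, 73, 385]);


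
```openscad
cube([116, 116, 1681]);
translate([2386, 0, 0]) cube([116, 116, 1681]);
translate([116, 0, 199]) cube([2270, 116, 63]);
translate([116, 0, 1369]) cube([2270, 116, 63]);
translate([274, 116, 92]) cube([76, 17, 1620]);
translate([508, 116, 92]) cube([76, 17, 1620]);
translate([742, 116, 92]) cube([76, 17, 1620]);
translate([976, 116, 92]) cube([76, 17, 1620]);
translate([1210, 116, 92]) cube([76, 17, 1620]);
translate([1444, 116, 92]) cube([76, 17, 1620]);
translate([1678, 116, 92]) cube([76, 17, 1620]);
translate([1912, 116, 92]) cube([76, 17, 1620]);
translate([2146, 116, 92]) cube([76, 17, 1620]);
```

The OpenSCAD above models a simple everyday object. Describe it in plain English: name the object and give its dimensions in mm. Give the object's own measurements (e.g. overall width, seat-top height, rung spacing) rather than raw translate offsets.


A fence section. Two 116×116 mm posts, 1681 mm tall, stand on the floor with a clear span of 2270 mm between their inner faces. Two horizontal rails of 116×63 mm section span the gap between the posts with their undersides at z = 199 mm and z = 1369 mm, flush with the posts' −y face. 9 pickets, each 76 mm wide, 17 mm thick and 1620 mm tall, are fixed to the +y face of the rails with their bottoms at z = 92 mm, spaced across the span with a 158 mm gap after the −x post and between neighbouring pickets, with 164 mm left before the +x post.


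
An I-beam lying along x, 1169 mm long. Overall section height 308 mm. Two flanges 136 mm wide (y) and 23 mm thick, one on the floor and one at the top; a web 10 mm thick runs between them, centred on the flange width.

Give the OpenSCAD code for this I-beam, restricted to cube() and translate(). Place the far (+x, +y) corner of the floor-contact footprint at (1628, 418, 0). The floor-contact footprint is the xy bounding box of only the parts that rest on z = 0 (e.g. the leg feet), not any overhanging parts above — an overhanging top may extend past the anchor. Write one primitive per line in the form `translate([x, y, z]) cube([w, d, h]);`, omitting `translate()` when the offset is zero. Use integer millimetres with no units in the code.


translate([459, 282, 0]) cube([1169, 136, 23]);
translate([459, 345, 23]) cube([1169, 10, 262]);
translate([459, 282, 285]) cube([1169, 136, 23]);


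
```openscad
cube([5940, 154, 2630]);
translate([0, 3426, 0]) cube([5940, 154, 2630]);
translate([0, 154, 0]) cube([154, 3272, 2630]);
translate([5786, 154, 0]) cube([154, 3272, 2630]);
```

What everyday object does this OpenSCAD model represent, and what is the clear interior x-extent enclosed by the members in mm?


A house (or room) frame. The interior width is 5632 mm.

Four 2630 mm walls enclosing a rectangle with no floor or roof — a room or house frame. Outside width is 5940 mm and wall thickness is 154 mm, so the interior width is 5940 − 2 × 154 = 5632 mm.


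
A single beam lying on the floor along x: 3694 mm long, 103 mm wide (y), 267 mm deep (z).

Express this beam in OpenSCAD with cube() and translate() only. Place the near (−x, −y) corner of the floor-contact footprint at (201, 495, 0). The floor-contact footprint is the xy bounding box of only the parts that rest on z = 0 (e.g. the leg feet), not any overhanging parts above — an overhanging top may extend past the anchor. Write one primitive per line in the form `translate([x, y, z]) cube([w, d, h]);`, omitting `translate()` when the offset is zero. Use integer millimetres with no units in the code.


translate([201, 495, 0]) cube([3694, 103, 267]);


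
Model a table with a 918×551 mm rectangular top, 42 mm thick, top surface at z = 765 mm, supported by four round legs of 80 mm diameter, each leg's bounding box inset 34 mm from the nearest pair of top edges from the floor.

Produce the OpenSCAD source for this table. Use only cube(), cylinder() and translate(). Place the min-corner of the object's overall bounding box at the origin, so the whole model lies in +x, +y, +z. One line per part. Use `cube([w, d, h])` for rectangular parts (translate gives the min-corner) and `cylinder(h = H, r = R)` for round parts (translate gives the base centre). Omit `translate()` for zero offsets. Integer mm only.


translate([0, 0, 723]) cube([918, 551, 42]);
translate([74, 74, 0]) cylinder(h = 723, r = 40);
translate([844, 74, 0]) cylinder(h = 723, r = 40);
translate([74, 477, 0]) cylinder(h = 723, r = 40);
translate([844, 477, 0]) cylinder(h = 723, r = 40);


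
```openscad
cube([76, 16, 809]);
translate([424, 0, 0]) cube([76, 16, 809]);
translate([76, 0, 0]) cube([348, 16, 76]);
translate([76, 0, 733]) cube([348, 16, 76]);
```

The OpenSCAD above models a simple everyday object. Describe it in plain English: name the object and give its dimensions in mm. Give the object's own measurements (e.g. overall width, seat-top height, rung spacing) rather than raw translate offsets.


A rectangular picture frame lying in the x–z plane (depth along y). The opening is 348 mm wide (x) by 657 mm tall (z), surrounded by a border 76 mm wide on all four sides. The frame is 16 mm deep and is made of two full-height vertical stiles with two horizontal rails fitted between them.


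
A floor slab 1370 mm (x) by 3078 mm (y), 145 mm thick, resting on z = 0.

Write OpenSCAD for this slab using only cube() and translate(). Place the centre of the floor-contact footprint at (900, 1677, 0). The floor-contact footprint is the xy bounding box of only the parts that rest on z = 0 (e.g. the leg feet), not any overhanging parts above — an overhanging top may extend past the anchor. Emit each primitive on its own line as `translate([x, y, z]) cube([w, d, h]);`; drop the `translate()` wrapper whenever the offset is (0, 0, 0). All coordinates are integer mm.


translate([215, 138, 0]) cube([1370, 3078, 145]);


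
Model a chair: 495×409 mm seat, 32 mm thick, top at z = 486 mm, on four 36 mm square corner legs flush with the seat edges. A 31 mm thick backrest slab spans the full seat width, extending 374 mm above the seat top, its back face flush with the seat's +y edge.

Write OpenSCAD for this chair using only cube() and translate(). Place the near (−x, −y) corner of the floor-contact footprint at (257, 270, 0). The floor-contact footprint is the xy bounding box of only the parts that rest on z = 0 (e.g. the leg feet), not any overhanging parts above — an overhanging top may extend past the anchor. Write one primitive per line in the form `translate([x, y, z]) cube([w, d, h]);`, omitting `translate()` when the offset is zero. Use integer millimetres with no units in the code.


translate([257, 270, 454]) cube([495, 409, 32]);
translate([257, 270, 0]) cube([36, 36, 454]);
translate([716, 270, 0]) cube([36, 36, 454]);
translate([257, 643, 0]) cube([36, 36, 454]);
translate([716, 643, 0]) cube([36, 36, 454]);
translate([257, 648, 486]) cube([495, 31, 374]);


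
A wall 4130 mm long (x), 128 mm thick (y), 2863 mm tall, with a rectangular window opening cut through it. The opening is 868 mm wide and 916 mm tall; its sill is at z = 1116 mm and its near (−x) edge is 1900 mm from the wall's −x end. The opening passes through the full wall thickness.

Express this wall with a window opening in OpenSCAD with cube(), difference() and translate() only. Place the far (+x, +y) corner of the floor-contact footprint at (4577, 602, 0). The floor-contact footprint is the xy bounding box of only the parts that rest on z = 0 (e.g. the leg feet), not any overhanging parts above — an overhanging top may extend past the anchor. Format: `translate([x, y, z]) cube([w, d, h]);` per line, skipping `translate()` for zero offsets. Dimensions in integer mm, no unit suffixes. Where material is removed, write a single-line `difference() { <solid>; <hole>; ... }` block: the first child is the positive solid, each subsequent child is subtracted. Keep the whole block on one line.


difference() { translate([447, 474, 0]) cube([4130, 128, 2863]); translate([2347, 474, 1116]) cube([868, 128, 916]); }


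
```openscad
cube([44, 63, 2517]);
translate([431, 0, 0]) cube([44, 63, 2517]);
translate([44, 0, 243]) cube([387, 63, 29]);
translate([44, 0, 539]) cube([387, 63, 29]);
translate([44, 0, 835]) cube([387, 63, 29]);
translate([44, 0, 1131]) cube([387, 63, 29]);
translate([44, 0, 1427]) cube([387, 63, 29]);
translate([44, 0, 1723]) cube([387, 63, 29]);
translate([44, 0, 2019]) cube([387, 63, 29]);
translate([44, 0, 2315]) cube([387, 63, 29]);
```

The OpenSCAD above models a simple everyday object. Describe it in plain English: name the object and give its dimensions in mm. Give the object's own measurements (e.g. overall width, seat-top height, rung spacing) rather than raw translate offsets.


A straight ladder. Two 44×63 mm vertical rails, 2517 mm tall, stand 475 mm apart (outside-to-outside) with their front faces coplanar on the −y side. 8 rungs, each 63 mm deep and 29 mm tall, span between the inner faces of the rails, front faces flush with the rails. The lowest rung's underside is at z = 243 mm and rungs are spaced 296 mm apart (underside to underside).


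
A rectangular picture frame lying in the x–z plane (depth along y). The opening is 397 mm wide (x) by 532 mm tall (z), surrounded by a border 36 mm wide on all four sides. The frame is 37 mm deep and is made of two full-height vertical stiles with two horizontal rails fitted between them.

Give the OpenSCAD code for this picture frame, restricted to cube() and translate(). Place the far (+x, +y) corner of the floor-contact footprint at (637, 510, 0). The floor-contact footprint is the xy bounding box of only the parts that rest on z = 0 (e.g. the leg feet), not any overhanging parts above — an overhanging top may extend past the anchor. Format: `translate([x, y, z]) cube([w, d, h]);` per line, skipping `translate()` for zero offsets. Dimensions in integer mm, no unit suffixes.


translate([168, 473, 0]) cube([36, 37, 604]);
translate([601, 473, 0]) cube([36, 37, 604]);
translate([204, 473, 0]) cube([397, 37, 36]);
translate([204, 473, 568]) cube([397, 37, 36]);


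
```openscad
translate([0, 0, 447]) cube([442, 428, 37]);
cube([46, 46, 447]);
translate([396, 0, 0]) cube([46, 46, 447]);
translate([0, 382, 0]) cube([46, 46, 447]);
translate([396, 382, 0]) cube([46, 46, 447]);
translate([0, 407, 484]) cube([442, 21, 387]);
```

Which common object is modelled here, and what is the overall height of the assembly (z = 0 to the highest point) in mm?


A chair. The overall height is 871 mm.

A slab on four corner posts with a tall panel at the back — a chair. The seat slab sits at z = 447 with thickness 37, and the 387 mm backrest starts at the seat top, so the overall height is 447 + 37 + 387 = 871 mm.


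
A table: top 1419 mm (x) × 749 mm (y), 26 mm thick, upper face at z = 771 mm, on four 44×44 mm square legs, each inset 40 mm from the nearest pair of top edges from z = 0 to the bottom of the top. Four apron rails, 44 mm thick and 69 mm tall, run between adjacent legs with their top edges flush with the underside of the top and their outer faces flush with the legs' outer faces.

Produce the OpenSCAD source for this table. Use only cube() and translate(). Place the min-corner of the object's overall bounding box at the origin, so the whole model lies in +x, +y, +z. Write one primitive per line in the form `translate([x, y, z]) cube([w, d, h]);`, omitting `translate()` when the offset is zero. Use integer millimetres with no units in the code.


translate([0, 0, 745]) cube([1419, 749, 26]);
translate([40, 40, 0]) cube([44, 44, 745]);
translate([1335, 40, 0]) cube([44, 44, 745]);
translate([40, 665, 0]) cube([44, 44, 745]);
translate([1335, 665, 0]) cube([44, 44, 745]);
translate([84, 40, 676]) cube([1251, 44, 69]);
translate([84, 665, 676]) cube([1251, 44, 69]);
translate([40, 84, 676]) cube([44, 581, 69]);
translate([1335, 84, 676]) cube([44, 581, 69]);


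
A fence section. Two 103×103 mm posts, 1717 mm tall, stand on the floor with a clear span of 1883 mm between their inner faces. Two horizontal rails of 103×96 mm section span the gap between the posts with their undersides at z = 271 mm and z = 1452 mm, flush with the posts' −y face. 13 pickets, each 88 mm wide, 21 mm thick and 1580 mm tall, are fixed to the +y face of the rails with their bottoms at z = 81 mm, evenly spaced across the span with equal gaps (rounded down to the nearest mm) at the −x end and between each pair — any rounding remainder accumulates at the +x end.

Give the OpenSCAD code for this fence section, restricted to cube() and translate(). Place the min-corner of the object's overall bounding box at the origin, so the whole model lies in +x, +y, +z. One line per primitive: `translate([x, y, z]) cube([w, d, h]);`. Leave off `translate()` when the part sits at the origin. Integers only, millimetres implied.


cube([103, 103, 1717]);
translate([1986, 0, 0]) cube([103, 103, 1717]);
translate([103, 0, 271]) cube([1883, 103, 96]);
translate([103, 0, 1452]) cube([1883, 103, 96]);
translate([155, 103, 81]) cube([88, 21, 1580]);
translate([295, 103, 81]) cube([88, 21, 1580]);
translate([435, 103, 81]) cube([88, 21, 1580]);
translate([575, 103, 81]) cube([88, 21, 1580]);
translate([715, 103, 81]) cube([88, 21, 1580]);
translate([855, 103, 81]) cube([88, 21, 1580]);
translate([995, 103, 81]) cube([88, 21, 1580]);
translate([1135, 103, 81]) cube([88, 21, 1580]);
translate([1275, 103, 81]) cube([88, 21, 1580]);
translate([1415, 103, 81]) cube([88, 21, 1580]);
translate([1555, 103, 81]) cube([88, 21, 1580]);
translate([1695, 103, 81]) cube([88, 21, 1580]);
translate([1835, 103, 81]) cube([88, 21, 1580]);


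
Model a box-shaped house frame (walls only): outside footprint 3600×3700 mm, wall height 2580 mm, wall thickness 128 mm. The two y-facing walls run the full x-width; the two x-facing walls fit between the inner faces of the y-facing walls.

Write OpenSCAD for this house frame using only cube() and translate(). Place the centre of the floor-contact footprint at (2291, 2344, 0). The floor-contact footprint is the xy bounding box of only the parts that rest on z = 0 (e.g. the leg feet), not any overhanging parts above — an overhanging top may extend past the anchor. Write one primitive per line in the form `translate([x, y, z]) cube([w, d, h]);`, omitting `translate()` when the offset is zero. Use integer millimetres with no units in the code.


translate([491, 494, 0]) cube([3600, 128, 2580]);
translate([491, 4066, 0]) cube([3600, 128, 2580]);
translate([491, 622, 0]) cube([128, 3444, 2580]);
translate([3963, 622, 0]) cube([128, 3444, 2580]);


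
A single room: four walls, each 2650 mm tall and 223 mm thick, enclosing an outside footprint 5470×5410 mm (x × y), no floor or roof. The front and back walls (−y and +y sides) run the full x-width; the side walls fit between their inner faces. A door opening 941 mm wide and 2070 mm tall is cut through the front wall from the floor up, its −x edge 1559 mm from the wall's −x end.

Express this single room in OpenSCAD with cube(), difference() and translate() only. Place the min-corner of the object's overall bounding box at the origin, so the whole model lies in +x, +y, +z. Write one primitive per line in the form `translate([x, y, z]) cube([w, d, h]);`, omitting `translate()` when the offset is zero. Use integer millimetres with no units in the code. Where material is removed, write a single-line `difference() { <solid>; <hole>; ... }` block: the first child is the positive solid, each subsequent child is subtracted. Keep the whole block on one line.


difference() { cube([5470, 223, 2650]); translate([1559, 0, 0]) cube([941, 223, 2070]); }
translate([0, 5187, 0]) cube([5470, 223, 2650]);
translate([0, 223, 0]) cube([223, 4964, 2650]);
translate([5247, 223, 0]) cube([223, 4964, 2650]);


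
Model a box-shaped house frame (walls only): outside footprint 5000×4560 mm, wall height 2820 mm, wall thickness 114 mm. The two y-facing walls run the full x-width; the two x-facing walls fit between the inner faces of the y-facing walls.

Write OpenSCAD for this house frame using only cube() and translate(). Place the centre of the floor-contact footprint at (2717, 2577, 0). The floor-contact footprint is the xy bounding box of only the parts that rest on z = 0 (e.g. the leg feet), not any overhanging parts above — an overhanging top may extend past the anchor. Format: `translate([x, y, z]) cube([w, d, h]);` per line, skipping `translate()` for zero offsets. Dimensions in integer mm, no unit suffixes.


translate([217, 297, 0]) cube([5000, 114, 2820]);
translate([217, 4743, 0]) cube([5000, 114, 2820]);
translate([217, 411, 0]) cube([114, 4332, 2820]);
translate([5103, 411, 0]) cube([114, 4332, 2820]);


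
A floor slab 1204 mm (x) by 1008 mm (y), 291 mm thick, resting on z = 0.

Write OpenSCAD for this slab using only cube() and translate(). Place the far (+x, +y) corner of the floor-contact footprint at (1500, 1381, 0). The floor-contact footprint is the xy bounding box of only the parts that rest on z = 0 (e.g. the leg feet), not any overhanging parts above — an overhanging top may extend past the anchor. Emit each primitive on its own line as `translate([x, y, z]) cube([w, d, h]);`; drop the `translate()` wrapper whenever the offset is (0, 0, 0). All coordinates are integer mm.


translate([296, 373, 0]) cube([1204, 1008, 291]);


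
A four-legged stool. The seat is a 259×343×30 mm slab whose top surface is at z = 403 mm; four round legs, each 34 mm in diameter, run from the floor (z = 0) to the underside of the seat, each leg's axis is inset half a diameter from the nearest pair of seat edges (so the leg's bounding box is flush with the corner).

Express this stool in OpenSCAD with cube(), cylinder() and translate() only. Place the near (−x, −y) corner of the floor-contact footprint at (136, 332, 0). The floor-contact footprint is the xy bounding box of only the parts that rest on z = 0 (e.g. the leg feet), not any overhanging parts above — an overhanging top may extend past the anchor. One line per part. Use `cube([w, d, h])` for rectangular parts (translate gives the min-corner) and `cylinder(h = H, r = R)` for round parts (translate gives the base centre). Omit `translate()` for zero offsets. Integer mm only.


translate([136, 332, 373]) cube([259, 343, 30]);
translate([153, 349, 0]) cylinder(h = 373, r = 17);
translate([378, 349, 0]) cylinder(h = 373, r = 17);
translate([153, 658, 0]) cylinder(h = 373, r = 17);
translate([378, 658, 0]) cylinder(h = 373, r = 17);


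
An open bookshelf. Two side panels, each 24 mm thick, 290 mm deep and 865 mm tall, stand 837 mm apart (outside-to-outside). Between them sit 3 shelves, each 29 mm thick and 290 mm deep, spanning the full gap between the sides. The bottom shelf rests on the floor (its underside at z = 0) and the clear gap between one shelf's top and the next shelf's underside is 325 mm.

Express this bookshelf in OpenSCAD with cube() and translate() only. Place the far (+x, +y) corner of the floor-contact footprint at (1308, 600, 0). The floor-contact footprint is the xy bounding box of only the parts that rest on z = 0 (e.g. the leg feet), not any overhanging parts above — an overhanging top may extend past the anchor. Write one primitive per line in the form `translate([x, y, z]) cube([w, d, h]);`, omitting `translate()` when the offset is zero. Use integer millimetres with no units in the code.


translate([471, 310, 0]) cube([24, 290, 865]);
translate([1284, 310, 0]) cube([24, 290, 865]);
translate([495, 310, 0]) cube([789, 290, 29]);
translate([495, 310, 354]) cube([789, 290, 29]);
translate([495, 310, 708]) cube([789, 290, 29]);


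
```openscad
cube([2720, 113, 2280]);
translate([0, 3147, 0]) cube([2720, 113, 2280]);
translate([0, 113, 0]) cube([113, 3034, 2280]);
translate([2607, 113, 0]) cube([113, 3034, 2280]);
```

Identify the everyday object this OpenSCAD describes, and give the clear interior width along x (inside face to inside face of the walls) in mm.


A house (or room) frame. The interior width is 2494 mm.

Four 2280 mm walls enclosing a rectangle with no floor or roof — a room or house frame. Outside width is 2720 mm and wall thickness is 113 mm, so the interior width is 2720 − 2 × 113 = 2494 mm.


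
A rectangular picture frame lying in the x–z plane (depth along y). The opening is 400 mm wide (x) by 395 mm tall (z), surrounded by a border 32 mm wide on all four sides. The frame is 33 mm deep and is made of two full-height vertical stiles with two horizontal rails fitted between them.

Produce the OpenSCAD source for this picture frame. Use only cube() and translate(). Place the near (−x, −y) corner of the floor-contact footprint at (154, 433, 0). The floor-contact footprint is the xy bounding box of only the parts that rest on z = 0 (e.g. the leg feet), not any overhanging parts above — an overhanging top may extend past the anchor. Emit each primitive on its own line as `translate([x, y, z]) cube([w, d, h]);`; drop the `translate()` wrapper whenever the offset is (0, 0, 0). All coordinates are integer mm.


translate([154, 433, 0]) cube([32, 33, 459]);
translate([586, 433, 0]) cube([32, 33, 459]);
translate([186, 433, 0]) cube([400, 33, 32]);
translate([186, 433, 427]) cube([400, 33, 32]);


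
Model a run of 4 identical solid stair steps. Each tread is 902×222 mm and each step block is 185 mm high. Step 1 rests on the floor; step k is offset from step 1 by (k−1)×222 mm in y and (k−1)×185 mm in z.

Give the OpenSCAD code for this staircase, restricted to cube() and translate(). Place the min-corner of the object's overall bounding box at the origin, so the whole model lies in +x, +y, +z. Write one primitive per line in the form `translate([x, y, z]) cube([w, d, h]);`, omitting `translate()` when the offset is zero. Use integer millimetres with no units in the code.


cube([902, 222, 185]);
translate([0, 222, 185]) cube([902, 222, 185]);
translate([0, 444, 370]) cube([902, 222, 185]);
translate([0, 666, 555]) cube([902, 222, 185]);


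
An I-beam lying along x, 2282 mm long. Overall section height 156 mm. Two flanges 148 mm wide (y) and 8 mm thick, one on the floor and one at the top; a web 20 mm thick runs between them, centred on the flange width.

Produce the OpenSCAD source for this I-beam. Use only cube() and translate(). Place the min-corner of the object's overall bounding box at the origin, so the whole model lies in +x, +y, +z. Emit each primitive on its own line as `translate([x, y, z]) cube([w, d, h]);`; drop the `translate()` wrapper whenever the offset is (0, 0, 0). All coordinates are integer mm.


cube([2282, 148, 8]);
translate([0, 64, 8]) cube([2282, 20, 140]);
translate([0, 0, 148]) cube([2282, 148, 8]);


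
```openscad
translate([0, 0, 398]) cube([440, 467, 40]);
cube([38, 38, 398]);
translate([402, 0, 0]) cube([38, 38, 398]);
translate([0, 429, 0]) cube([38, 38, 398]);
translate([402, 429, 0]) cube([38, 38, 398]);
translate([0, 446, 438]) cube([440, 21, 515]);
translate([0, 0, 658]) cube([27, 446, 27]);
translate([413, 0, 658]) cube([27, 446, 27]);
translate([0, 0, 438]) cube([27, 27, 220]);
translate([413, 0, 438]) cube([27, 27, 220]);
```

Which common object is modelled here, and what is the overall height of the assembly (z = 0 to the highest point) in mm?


A chair. The overall height is 953 mm.

A slab on four corner posts with a tall panel at the back — a chair. The seat slab sits at z = 398 with thickness 40, and the 515 mm backrest starts at the seat top, so the overall height is 398 + 40 + 515 = 953 mm.


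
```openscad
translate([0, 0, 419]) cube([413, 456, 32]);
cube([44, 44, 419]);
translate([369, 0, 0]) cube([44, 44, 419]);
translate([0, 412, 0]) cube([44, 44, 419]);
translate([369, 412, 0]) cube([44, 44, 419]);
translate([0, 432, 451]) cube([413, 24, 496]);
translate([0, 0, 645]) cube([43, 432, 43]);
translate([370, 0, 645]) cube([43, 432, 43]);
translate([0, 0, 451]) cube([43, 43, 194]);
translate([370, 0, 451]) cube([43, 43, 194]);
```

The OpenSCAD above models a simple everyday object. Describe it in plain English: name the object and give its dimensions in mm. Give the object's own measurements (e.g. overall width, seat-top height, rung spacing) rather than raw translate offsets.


A chair. The seat is a 413×456×32 mm slab with its top at z = 451 mm, on four 44×44 mm corner legs (flush with the seat edges, standing on z = 0). A flat backrest 24 mm thick, 496 mm tall, spans the full seat width and rises from the seat top along its +y edge, rear face flush with the rear of the seat. Two armrests of 43×43 mm section run along each side from the seat's front edge to the front of the backrest, top faces 237 mm above the seat top and outer faces flush with the seat's x-edges; a 43×43 mm post under the front of each armrest stands on the seat at the front corner.


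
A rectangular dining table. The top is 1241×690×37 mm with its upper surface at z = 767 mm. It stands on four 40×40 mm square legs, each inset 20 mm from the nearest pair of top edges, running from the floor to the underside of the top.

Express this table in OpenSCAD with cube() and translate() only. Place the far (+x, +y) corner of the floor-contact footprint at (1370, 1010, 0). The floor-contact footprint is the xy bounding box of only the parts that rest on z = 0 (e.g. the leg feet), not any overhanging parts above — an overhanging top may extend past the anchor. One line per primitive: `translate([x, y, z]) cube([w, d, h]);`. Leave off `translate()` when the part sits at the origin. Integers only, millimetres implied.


translate([149, 340, 730]) cube([1241, 690, 37]);
translate([169, 360, 0]) cube([40, 40, 730]);
translate([1330, 360, 0]) cube([40, 40, 730]);
translate([169, 970, 0]) cube([40, 40, 730]);
translate([1330, 970, 0]) cube([40, 40, 730]);


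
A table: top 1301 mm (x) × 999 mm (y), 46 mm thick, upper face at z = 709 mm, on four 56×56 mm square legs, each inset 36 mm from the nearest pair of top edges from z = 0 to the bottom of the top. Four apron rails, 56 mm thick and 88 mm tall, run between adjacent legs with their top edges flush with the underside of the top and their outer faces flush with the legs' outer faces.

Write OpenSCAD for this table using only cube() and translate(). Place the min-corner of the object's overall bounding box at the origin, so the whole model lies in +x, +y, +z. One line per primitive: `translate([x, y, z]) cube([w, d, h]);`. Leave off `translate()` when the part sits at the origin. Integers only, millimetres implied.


translate([0, 0, 663]) cube([1301, 999, 46]);
translate([36, 36, 0]) cube([56, 56, 663]);
translate([1209, 36, 0]) cube([56, 56, 663]);
translate([36, 907, 0]) cube([56, 56, 663]);
translate([1209, 907, 0]) cube([56, 56, 663]);
translate([92, 36, 575]) cube([1117, 56, 88]);
translate([92, 907, 575]) cube([1117, 56, 88]);
translate([36, 92, 575]) cube([56, 815, 88]);
translate([1209, 92, 575]) cube([56, 815, 88]);
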